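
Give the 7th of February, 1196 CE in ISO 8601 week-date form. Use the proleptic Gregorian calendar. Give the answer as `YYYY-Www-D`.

The weekday is Wednesday (ISO weekday 3).
That Wednesday belongs to ISO week 6 of ISO year 1196.

1196-W06-3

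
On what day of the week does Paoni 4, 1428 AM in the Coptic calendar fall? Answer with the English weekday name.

This is JDN 2346515 (9 June 1712 Gregorian).
2346515 ≡ 3 (mod 7); counting from Monday = 0 gives Thursday.

Thursday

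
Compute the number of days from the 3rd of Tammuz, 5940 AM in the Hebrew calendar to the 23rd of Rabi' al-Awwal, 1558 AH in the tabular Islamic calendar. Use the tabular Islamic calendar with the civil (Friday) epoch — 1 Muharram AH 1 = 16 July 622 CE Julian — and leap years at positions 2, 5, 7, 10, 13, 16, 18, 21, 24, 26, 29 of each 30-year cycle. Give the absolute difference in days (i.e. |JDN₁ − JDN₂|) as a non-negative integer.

17197

First date → JDN 2517467; second date → JDN 2500270.
The interval is |2517467 − 2500270| = 17197 days.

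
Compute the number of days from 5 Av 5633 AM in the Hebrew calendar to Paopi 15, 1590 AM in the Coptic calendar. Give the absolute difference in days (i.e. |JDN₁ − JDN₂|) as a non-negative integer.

87

First date → JDN 2405369; second date → JDN 2405456.
The interval is |2405369 − 2405456| = 87 days.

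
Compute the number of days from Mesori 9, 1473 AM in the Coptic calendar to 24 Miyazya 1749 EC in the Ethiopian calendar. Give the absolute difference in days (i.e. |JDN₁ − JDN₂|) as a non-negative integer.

105

First date → JDN 2363016; second date → JDN 2362911.
The interval is |2363016 − 2362911| = 105 days.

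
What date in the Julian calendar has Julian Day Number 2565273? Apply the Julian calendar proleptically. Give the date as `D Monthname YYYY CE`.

3 May 2311 CE

The Gregorian equivalent of JDN 2565273 is 19 May 2311.
In the Julian calendar that day is 3 May 2311 CE.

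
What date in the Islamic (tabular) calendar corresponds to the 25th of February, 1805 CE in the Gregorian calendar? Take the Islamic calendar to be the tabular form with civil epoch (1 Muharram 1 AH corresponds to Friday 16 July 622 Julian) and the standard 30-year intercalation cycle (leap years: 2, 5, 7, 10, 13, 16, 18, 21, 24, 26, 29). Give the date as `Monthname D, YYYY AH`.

Dhu al-Qa'dah 25, 1219 AH

Julian Day Number of the source date = 2380378.
Converting JDN 2380378 to the tabular Islamic calendar gives 25 Dhu al-Qa'dah 1219 AH.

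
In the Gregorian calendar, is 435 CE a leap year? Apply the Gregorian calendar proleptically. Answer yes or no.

no

435 is not divisible by 4, so it is a common year.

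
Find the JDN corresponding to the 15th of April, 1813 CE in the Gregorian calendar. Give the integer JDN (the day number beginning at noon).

2383349

JDN 2299161 is 15 October 1582 CE (Gregorian); the target day is +84188 days from there, so JDN = 2383349.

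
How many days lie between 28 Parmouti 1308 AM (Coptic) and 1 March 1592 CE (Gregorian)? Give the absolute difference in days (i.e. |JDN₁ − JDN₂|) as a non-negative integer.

JDN of the first date = 2302649.
JDN of the second date = 2302586.
|2302586 − 2302649| = 63.

63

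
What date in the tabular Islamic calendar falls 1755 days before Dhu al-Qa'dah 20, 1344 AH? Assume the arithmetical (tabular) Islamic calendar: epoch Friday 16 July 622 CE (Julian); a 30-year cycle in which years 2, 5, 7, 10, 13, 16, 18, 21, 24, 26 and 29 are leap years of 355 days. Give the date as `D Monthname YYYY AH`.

Counting 1755 days back from JDN 2424668 reaches JDN 2422913, which is 6 Dhu al-Hijjah 1339 AH.

6 Dhu al-Hijjah 1339 AH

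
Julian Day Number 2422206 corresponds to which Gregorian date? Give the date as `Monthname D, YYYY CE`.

Counting from JDN 2299161 = 15 Oct 1582 gives an offset of 123045 days.

September 4, 1919 CE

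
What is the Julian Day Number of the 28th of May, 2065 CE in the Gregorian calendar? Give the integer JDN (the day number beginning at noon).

2475434

JDN 2451545 is 1 January 2000 CE (Gregorian); the target day is +23889 days from there, so JDN = 2475434.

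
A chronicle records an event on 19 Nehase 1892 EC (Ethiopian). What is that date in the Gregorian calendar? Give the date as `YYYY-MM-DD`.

Both dates share Julian Day Number 2415257; in the Gregorian calendar that is 25 August 1900 CE.

1900-08-25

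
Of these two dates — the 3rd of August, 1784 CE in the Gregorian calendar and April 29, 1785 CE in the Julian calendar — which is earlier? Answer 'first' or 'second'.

first

First date → JDN 2372868; second date → JDN 2373148.
JDN 2372868 < JDN 2373148, so the first date is earlier.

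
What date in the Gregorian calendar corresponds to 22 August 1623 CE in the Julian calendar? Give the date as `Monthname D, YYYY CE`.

September 1, 1623 CE

At this point the Julian calendar is 10 days behind the Gregorian.
22 August 1623 Julian + 10 days → 1 September 1623 Gregorian.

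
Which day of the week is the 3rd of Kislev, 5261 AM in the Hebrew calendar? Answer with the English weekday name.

Sunday

This is JDN 2269231 (4 November 1500 Gregorian).
Since JDN mod 7 = 6 (0 = Monday), the day is Sunday.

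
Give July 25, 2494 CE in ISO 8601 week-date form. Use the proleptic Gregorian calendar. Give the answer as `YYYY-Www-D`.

The weekday is Sunday (ISO weekday 7).
That Sunday belongs to ISO week 29 of ISO year 2494.

2494-W29-7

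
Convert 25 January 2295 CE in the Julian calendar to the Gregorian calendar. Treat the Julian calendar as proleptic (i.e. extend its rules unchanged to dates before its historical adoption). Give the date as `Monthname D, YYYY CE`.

February 9, 2295 CE

At this point the Julian calendar is 15 days behind the Gregorian.
25 January 2295 Julian + 15 days → 9 February 2295 Gregorian.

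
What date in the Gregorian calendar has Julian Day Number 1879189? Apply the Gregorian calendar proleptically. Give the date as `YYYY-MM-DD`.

Counting from JDN 2299161 = 15 Oct 1582 gives an offset of -419972 days.

0432-12-10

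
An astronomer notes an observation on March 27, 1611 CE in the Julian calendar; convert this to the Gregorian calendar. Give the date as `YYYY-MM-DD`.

At this point the Julian calendar is 10 days behind the Gregorian.
27 March 1611 Julian + 10 days → 6 April 1611 Gregorian.

1611-04-06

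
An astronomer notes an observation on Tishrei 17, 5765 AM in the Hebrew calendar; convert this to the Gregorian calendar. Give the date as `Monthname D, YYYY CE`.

Julian Day Number of the source date = 2453281.
Converting JDN 2453281 to the Gregorian calendar gives 2 October 2004 CE.

October 2, 2004 CE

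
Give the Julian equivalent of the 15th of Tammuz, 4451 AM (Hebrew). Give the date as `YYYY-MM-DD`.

The source date corresponds to 21 June 691 in the proleptic Gregorian calendar (JDN 1973614).
That day falls on 18 June 691 CE in the Julian calendar.

0691-06-18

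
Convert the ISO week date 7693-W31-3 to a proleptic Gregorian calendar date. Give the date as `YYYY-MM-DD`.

ISO week 1 of 7693 is the week containing the first Thursday of 7693.
Week 31, day 3 (Wednesday) lands on 7693-07-29.

7693-07-29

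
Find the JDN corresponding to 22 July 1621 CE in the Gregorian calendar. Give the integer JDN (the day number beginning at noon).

JDN 2451545 is 1 January 2000 CE (Gregorian); the target day is −138224 days from there, so JDN = 2313321.

2313321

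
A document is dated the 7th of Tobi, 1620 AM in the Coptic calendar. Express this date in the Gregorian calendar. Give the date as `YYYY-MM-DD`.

1904-01-16

Julian Day Number of the source date = 2416496.
Converting JDN 2416496 to the Gregorian calendar gives 16 January 1904 CE.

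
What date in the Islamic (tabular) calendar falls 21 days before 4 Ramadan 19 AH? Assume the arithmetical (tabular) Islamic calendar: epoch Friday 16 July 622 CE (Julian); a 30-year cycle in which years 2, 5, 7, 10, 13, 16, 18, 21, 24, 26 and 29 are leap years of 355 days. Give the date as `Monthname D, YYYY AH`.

Counting 21 days back from JDN 1955058 reaches JDN 1955037, which is Sha'ban 12, 19 AH.

Sha'ban 12, 19 AH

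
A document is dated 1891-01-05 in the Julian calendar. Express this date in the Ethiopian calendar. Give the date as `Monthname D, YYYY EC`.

Julian Day Number of the source date = 2411750.
Converting JDN 2411750 to the Ethiopian calendar gives 10 Tir 1883 EC.

Tir 10, 1883 EC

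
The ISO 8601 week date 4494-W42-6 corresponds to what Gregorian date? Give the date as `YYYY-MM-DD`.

4494-10-23

ISO week 1 of 4494 is the week containing the first Thursday of 4494.
Week 42, day 6 (Saturday) lands on 4494-10-23.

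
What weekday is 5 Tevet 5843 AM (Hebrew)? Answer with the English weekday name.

Saturday

Equivalently 26 December 2082 Gregorian, JDN 2481855.
2481855 ≡ 5 (mod 7); counting from Monday = 0 gives Saturday.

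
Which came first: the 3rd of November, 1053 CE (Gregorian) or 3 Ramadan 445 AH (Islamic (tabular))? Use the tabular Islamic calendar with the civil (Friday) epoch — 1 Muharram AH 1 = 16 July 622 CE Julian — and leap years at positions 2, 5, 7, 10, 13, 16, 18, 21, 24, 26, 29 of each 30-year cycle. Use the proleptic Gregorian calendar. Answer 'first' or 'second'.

first

Converting both to JDN: 2105967 vs 2106017; the smaller is the first.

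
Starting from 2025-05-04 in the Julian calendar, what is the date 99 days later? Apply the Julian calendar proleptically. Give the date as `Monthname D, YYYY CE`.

Counting 99 days forward from JDN 2460813 reaches JDN 2460912, which is August 11, 2025 CE.

August 11, 2025 CE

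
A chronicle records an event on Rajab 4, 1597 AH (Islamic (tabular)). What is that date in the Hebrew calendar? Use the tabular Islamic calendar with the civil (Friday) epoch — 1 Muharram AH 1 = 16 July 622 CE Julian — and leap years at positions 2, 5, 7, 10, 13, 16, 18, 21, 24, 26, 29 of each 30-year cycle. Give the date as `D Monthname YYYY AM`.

Julian Day Number of the source date = 2514189.
Converting JDN 2514189 to the Hebrew calendar gives 4 Tammuz 5931 AM.

4 Tammuz 5931 AM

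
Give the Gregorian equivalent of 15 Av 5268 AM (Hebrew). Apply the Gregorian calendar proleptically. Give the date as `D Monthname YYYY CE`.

Julian Day Number of the source date = 2272048.
Converting JDN 2272048 to the Gregorian calendar gives 22 July 1508 CE.

22 July 1508 CE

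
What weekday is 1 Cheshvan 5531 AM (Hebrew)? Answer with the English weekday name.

In the Gregorian calendar this is 20 October 1770 (JDN 2367832).
2367832 ≡ 5 (mod 7); counting from Monday = 0 gives Saturday.

Saturday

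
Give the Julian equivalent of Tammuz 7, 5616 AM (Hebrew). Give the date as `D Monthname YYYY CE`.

28 June 1856 CE

The source date corresponds to 10 July 1856 in the Gregorian calendar (JDN 2399141).
That day falls on 28 June 1856 CE in the Julian calendar.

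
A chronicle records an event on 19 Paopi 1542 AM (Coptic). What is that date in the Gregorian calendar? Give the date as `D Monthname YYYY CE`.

Both dates share Julian Day Number 2387928; in the Gregorian calendar that is 28 October 1825 CE.

28 October 1825 CE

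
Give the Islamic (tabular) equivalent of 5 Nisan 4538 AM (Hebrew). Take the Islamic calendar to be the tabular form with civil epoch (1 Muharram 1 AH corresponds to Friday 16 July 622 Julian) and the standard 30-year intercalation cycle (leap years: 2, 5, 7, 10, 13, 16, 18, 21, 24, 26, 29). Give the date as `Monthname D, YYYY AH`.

Jumada al-Thani 4, 161 AH

Both dates share Julian Day Number 2005290; in the tabular Islamic calendar that is 4 Jumada al-Thani 161 AH.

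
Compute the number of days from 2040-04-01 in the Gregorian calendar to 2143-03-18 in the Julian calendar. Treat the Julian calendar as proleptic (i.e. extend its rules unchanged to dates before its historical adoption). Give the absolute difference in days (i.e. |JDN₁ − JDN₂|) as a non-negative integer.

37619

JDN of the first date = 2466246.
JDN of the second date = 2503865.
|2503865 − 2466246| = 37619.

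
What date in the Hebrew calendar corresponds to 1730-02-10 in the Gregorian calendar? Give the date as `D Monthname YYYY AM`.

Julian Day Number of the source date = 2352970.
Converting JDN 2352970 to the Hebrew calendar gives 23 Shevat 5490 AM.

23 Shevat 5490 AM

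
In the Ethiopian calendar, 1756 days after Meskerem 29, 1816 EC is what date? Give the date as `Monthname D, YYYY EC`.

The starting date is JDN 2387178; 2387178 + 1756 = 2388934.
JDN 2388934 corresponds to Hamle 24, 1820 EC.

Hamle 24, 1820 EC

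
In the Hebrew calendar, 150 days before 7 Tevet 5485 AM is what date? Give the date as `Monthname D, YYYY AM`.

Counting 150 days back from JDN 2351095 reaches JDN 2350945, which is Av 6, 5484 AM.

Av 6, 5484 AM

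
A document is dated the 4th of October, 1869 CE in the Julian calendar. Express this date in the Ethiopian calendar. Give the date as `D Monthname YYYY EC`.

The source date corresponds to 16 October 1869 in the Gregorian calendar (JDN 2403987).
That day falls on 7 Tikimt 1862 EC in the Ethiopian calendar.

7 Tikimt 1862 EC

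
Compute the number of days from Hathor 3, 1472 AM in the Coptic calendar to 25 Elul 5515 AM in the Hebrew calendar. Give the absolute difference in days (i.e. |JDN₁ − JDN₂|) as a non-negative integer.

71

First date → JDN 2362375; second date → JDN 2362304.
The interval is |2362375 − 2362304| = 71 days.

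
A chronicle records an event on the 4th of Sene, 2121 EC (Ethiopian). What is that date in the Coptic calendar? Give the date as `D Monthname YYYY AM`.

Julian Day Number of the source date = 2498824.
Converting JDN 2498824 to the Coptic calendar gives 4 Paoni 1845 AM.

4 Paoni 1845 AM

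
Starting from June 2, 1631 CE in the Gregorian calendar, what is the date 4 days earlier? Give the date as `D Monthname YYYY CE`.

29 May 1631 CE

The starting date is JDN 2316923; 2316923 − 4 = 2316919.
JDN 2316919 corresponds to 29 May 1631 CE.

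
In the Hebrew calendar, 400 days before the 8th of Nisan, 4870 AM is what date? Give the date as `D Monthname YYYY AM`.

The starting date is JDN 2126575; 2126575 − 400 = 2126175.
JDN 2126175 corresponds to 22 Adar 4869 AM.

22 Adar 4869 AM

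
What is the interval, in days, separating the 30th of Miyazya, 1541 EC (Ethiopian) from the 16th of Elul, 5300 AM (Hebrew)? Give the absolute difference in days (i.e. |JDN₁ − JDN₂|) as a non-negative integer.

First date → JDN 2286945; second date → JDN 2283774.
The interval is |2286945 − 2283774| = 3171 days.

3171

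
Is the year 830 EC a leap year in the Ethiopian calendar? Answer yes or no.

no

830 mod 4 = 2; in the Ethiopian calendar a year is leap when year mod 4 = 3, so it is a common year.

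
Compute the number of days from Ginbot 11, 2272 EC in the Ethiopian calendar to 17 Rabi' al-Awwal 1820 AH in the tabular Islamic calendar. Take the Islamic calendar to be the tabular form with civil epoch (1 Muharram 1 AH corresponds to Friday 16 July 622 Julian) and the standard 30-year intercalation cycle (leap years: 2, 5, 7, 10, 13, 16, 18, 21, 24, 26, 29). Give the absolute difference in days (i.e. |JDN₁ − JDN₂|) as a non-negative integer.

JDN of the first date = 2553954.
JDN of the second date = 2593108.
|2593108 − 2553954| = 39154.

39154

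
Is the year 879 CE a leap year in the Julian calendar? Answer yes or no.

no

879 mod 4 = 3, so it is a common year in the Julian calendar.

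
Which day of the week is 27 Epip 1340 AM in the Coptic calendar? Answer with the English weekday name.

This is JDN 2314426 (31 July 1624 Gregorian).
2314426 ≡ 2 (mod 7); counting from Monday = 0 gives Wednesday.

Wednesday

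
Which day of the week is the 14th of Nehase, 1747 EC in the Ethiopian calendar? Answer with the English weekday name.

Monday

Equivalently 18 August 1755 Gregorian, JDN 2362290.
Since JDN mod 7 = 0 (0 = Monday), the day is Monday.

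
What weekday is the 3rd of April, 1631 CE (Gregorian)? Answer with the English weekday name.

JDN 2316863 mod 7 = 3, and JDN 0 was a Monday, so this is a Thursday.

Thursday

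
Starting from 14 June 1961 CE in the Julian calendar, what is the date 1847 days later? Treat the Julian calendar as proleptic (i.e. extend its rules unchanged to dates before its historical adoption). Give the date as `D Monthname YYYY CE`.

5 July 1966 CE

The starting date is JDN 2437478; 2437478 + 1847 = 2439325.
JDN 2439325 corresponds to 5 July 1966 CE.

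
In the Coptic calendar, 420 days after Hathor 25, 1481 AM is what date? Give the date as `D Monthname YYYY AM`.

20 Tobi 1482 AM

Counting 420 days forward from JDN 2365684 reaches JDN 2366104, which is 20 Tobi 1482 AM.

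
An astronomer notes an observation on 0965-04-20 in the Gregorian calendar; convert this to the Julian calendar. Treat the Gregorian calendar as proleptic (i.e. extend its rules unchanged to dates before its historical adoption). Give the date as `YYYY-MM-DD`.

0965-04-15

For dates in this range the Gregorian date is 5 days ahead of the Julian.
20 April 965 Gregorian − 5 days → 15 April 965 Julian.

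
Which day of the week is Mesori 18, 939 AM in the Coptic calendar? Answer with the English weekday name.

Friday

Equivalently 18 August 1223 Gregorian, JDN 2167981.
JDN 2167981 mod 7 = 4, and JDN 0 was a Monday, so this is a Friday.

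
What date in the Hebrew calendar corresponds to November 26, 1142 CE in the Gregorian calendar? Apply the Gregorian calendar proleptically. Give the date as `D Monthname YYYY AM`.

29 Cheshvan 4903 AM

Julian Day Number of the source date = 2138496.
Converting JDN 2138496 to the Hebrew calendar gives 29 Cheshvan 4903 AM.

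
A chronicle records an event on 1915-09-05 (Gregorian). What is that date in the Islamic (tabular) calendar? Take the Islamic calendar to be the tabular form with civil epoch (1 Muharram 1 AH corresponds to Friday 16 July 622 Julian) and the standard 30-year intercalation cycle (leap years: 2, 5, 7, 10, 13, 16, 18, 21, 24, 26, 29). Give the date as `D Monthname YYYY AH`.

Both dates share Julian Day Number 2420746; in the tabular Islamic calendar that is 25 Shawwal 1333 AH.

25 Shawwal 1333 AH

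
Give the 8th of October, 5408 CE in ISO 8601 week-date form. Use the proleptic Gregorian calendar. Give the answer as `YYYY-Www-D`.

5408-W40-6

The weekday is Saturday (ISO weekday 6).
That Saturday belongs to ISO week 40 of ISO year 5408.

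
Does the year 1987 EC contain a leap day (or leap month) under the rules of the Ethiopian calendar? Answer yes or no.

1987 mod 4 = 3; in the Ethiopian calendar a year is leap when year mod 4 = 3, so it is a leap year.

yes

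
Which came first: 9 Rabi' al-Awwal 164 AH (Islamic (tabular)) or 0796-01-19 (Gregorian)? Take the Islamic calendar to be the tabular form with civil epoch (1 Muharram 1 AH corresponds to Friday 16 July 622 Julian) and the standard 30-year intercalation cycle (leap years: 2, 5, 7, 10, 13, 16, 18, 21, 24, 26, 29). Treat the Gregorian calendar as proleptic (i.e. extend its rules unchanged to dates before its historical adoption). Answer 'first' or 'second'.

The two dates have Julian Day Numbers 2006269 and 2011811 respectively.
Since 2006269 < 2011811, the first date comes first.

first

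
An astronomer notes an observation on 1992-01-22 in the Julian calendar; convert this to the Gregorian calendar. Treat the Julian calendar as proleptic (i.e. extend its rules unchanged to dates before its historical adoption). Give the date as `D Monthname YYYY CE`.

4 February 1992 CE

For dates in this range the Gregorian date is 13 days ahead of the Julian.
22 January 1992 Julian + 13 days → 4 February 1992 Gregorian.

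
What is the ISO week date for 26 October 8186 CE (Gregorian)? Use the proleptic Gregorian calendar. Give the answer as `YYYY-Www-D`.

8186-W43-4

The weekday is Thursday (ISO weekday 4).
That Thursday belongs to ISO week 43 of ISO year 8186.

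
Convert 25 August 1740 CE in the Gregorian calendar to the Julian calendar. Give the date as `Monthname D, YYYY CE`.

August 14, 1740 CE

For dates in this range the Gregorian date is 11 days ahead of the Julian.
25 August 1740 Gregorian − 11 days → 14 August 1740 Julian.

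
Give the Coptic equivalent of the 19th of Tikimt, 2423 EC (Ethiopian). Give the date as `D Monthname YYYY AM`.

19 Paopi 2147 AM

Both dates share Julian Day Number 2608904; in the Coptic calendar that is 19 Paopi 2147 AM.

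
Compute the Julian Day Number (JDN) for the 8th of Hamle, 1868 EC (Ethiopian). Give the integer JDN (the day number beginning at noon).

In the Gregorian calendar the same day is 14 July 1876.
JDN 2451545 is 1 January 2000 CE (Gregorian); the target day is −45095 days from there, so JDN = 2406450.

2406450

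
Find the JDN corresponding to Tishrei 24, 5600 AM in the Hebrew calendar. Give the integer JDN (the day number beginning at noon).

Equivalently 2 October 1839 (Gregorian).
JDN 2451545 is 1 January 2000 CE (Gregorian); the target day is −58530 days from there, so JDN = 2393015.

2393015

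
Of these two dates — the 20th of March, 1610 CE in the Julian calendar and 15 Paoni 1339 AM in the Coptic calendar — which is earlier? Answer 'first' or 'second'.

first

The two dates have Julian Day Numbers 2309189 and 2314018 respectively.
Since 2309189 < 2314018, the first date comes first.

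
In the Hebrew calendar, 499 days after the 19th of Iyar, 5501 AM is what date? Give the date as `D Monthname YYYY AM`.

JDN of the 19th of Iyar, 5501 AM = 2357072.
2357072 + 499 = 2357571.
JDN 2357571 in the Hebrew calendar is 17 Elul 5502 AM.

17 Elul 5502 AM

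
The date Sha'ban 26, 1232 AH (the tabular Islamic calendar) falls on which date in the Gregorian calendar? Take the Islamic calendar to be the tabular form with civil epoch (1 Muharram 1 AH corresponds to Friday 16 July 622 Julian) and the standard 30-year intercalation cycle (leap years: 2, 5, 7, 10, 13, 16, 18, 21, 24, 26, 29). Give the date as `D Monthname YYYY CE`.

Both dates share Julian Day Number 2384897; in the Gregorian calendar that is 11 July 1817 CE.

11 July 1817 CE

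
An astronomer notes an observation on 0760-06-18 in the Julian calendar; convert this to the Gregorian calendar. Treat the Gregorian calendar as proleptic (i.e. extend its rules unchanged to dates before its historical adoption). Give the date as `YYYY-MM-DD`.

For dates in this range the Gregorian date is 4 days ahead of the Julian.
18 June 760 Julian + 4 days → 22 June 760 Gregorian.

0760-06-22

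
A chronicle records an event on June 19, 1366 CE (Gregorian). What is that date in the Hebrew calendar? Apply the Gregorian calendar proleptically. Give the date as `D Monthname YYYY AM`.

1 Tammuz 5126 AM

Both dates share Julian Day Number 2220151; in the Hebrew calendar that is 1 Tammuz 5126 AM.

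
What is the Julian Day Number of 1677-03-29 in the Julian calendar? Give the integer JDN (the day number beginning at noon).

Equivalently 8 April 1677 (Gregorian).
JDN 2400001 is 17 November 1858 CE (Gregorian), MJD 0; the target day is −66331 days from there, so JDN = 2333670.

2333670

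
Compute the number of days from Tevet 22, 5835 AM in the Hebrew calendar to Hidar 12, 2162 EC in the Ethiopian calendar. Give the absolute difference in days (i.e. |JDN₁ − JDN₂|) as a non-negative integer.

First date → JDN 2478947; second date → JDN 2513597.
The interval is |2478947 − 2513597| = 34650 days.

34650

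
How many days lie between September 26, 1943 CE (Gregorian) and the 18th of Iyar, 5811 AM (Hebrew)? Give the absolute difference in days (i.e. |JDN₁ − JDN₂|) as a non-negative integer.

JDN of the first date = 2430994.
JDN of the second date = 2470292.
|2470292 − 2430994| = 39298.

39298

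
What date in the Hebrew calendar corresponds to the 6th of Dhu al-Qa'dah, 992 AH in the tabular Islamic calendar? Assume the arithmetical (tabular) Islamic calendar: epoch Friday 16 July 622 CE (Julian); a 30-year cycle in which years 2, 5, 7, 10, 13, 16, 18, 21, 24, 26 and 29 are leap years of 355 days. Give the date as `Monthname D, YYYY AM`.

Julian Day Number of the source date = 2299917.
Converting JDN 2299917 to the Hebrew calendar gives 6 Kislev 5345 AM.

Kislev 6, 5345 AM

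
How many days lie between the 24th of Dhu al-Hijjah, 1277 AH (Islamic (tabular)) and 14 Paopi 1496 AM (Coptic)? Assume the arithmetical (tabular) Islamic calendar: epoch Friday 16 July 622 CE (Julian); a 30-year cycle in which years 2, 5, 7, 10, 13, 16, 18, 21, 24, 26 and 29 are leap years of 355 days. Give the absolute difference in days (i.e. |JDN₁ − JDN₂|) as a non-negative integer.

First date → JDN 2400960; second date → JDN 2371122.
The interval is |2400960 − 2371122| = 29838 days.

29838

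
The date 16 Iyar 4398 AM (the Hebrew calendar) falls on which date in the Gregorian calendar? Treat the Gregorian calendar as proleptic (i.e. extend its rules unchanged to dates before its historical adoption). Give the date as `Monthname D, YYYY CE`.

May 8, 638 CE

Both dates share Julian Day Number 1954212; in the Gregorian calendar that is 8 May 638 CE.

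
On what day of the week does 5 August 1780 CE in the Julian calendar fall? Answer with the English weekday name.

In the Gregorian calendar this is 16 August 1780 (JDN 2371420).
JDN 2371420 mod 7 = 2, and JDN 0 was a Monday, so this is a Wednesday.

Wednesday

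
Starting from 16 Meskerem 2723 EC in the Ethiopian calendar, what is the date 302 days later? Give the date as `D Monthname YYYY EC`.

Counting 302 days forward from JDN 2718446 reaches JDN 2718748, which is 18 Hamle 2723 EC.

18 Hamle 2723 EC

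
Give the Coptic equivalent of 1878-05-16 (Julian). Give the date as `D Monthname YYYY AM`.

21 Pashons 1594 AM

The source date corresponds to 28 May 1878 in the Gregorian calendar (JDN 2407133).
That day falls on 21 Pashons 1594 AM in the Coptic calendar.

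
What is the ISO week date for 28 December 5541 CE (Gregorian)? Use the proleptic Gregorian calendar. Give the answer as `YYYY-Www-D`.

5541-W52-7

The weekday is Sunday (ISO weekday 7).
That Sunday belongs to ISO week 52 of ISO year 5541.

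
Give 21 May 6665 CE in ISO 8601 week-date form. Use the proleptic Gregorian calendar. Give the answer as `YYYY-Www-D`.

The weekday is Sunday (ISO weekday 7).
That Sunday belongs to ISO week 20 of ISO year 6665.

6665-W20-7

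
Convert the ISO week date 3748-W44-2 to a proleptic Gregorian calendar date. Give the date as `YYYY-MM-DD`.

3748-10-29

ISO week 1 of 3748 is the week containing the first Thursday of 3748.
Week 44, day 2 (Tuesday) lands on 3748-10-29.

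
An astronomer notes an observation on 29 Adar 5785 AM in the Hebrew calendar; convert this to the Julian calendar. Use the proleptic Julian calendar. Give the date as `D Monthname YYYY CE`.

16 March 2025 CE

The source date corresponds to 29 March 2025 in the Gregorian calendar (JDN 2460764).
That day falls on 16 March 2025 CE in the Julian calendar.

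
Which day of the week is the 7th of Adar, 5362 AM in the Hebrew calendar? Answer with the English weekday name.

Thursday

Equivalently 28 February 1602 Gregorian, JDN 2306237.
JDN 2306237 mod 7 = 3, and JDN 0 was a Monday, so this is a Thursday.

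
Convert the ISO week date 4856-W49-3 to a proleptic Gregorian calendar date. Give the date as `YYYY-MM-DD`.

ISO week 1 of 4856 is the week containing the first Thursday of 4856.
Week 49, day 3 (Wednesday) lands on 4856-12-06.

4856-12-06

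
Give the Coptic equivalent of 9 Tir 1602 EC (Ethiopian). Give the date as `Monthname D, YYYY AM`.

The source date corresponds to 14 January 1610 in the Gregorian calendar (JDN 2309114).
That day falls on 9 Tobi 1326 AM in the Coptic calendar.

Tobi 9, 1326 AM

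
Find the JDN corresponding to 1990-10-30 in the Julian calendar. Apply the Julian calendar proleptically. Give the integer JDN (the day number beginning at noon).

2448208

Equivalently 12 November 1990 (Gregorian).
JDN 2451545 is 1 January 2000 CE (Gregorian); the target day is −3337 days from there, so JDN = 2448208.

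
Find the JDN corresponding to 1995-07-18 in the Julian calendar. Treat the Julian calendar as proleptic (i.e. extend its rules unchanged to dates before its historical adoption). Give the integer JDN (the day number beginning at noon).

In the Gregorian calendar the same day is 31 July 1995.
JDN 2451545 is 1 January 2000 CE (Gregorian); the target day is −1615 days from there, so JDN = 2449930.

2449930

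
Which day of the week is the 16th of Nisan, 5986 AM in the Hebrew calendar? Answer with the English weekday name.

Friday

In the Gregorian calendar this is 14 April 2226 (JDN 2534193).
2534193 ≡ 4 (mod 7); counting from Monday = 0 gives Friday.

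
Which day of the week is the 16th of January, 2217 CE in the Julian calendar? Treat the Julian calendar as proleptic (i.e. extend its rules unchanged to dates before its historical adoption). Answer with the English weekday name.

Equivalently 31 January 2217 Gregorian, JDN 2530833.
JDN 2530833 mod 7 = 4, and JDN 0 was a Monday, so this is a Friday.

Friday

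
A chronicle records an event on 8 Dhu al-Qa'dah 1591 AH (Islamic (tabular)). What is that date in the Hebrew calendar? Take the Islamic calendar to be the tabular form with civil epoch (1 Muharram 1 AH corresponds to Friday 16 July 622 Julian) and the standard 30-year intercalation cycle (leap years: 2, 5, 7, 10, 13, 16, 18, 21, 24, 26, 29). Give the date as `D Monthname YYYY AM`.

9 Shevat 5926 AM

Both dates share Julian Day Number 2512185; in the Hebrew calendar that is 9 Shevat 5926 AM.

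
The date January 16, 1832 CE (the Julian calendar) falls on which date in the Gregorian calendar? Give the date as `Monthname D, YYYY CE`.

At this point the Julian calendar is 12 days behind the Gregorian.
16 January 1832 Julian + 12 days → 28 January 1832 Gregorian.

January 28, 1832 CE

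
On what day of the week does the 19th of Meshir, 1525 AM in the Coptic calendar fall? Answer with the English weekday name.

Saturday

Equivalently 25 February 1809 Gregorian, JDN 2381839.
Since JDN mod 7 = 5 (0 = Monday), the day is Saturday.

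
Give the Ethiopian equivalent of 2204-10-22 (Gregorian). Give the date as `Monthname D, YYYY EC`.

Tikimt 10, 2197 EC

Julian Day Number of the source date = 2526349.
Converting JDN 2526349 to the Ethiopian calendar gives 10 Tikimt 2197 EC.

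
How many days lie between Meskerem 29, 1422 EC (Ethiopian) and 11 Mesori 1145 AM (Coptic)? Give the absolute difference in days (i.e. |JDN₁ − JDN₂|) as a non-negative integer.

53

JDN of the first date = 2243269.
JDN of the second date = 2243216.
|2243216 − 2243269| = 53.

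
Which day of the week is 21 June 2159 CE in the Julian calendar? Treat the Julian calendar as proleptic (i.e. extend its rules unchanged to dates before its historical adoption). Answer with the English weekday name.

This is JDN 2509804 (5 July 2159 Gregorian).
JDN 2509804 mod 7 = 3, and JDN 0 was a Monday, so this is a Thursday.

Thursday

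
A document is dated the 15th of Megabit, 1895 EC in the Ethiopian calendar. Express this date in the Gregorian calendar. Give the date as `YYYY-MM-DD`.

Julian Day Number of the source date = 2416198.
Converting JDN 2416198 to the Gregorian calendar gives 24 March 1903 CE.

1903-03-24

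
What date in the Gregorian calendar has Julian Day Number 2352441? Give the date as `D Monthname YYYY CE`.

30 August 1728 CE

Counting from JDN 2299161 = 15 Oct 1582 gives an offset of 53280 days.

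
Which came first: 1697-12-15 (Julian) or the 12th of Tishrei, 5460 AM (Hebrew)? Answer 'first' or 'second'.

Converting both to JDN: 2341236 vs 2341885; the smaller is the first.

first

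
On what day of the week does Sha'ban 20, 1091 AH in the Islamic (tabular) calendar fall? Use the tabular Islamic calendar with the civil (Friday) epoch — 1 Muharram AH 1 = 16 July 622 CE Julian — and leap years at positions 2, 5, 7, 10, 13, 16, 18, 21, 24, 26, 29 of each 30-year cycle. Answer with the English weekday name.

In the Gregorian calendar this is 15 September 1680 (JDN 2334926).
2334926 ≡ 6 (mod 7); counting from Monday = 0 gives Sunday.

Sunday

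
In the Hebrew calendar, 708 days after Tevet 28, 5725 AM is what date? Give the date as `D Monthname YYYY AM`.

28 Kislev 5727 AM

Counting 708 days forward from JDN 2438763 reaches JDN 2439471, which is 28 Kislev 5727 AM.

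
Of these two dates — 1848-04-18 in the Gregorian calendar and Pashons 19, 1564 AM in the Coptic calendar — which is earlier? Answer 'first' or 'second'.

Converting both to JDN: 2396136 vs 2396174; the smaller is the first.

first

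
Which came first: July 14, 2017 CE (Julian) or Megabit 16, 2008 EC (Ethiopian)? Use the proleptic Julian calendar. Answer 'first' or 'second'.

Converting both to JDN: 2457962 vs 2457473; the smaller is the second.

second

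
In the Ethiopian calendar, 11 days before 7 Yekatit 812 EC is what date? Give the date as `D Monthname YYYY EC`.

26 Tir 812 EC

Counting 11 days back from JDN 2020595 reaches JDN 2020584, which is 26 Tir 812 EC.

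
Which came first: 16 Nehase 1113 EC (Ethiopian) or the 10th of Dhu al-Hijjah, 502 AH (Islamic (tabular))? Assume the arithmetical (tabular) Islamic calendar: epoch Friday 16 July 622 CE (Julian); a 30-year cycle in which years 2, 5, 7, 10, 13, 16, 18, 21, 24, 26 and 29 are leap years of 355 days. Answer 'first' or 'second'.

First date → JDN 2130724; second date → JDN 2126312.
JDN 2126312 < JDN 2130724, so the second date is earlier.

second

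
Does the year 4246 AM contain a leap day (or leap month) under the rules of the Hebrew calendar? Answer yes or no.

Hebrew year 4246 is year 9 of its 19-year Metonic cycle; leap years are at positions 3, 6, 8, 11, 14, 17, 19, so it is a common year (12 months).

no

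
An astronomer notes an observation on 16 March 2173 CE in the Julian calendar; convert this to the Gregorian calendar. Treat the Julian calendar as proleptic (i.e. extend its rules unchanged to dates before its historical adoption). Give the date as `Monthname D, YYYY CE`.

March 30, 2173 CE

For dates in this range the Gregorian date is 14 days ahead of the Julian.
16 March 2173 Julian + 14 days → 30 March 2173 Gregorian.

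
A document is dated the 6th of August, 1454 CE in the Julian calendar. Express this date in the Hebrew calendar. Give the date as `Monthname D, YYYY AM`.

The source date corresponds to 15 August 1454 in the proleptic Gregorian calendar (JDN 2252349).
That day falls on 12 Av 5214 AM in the Hebrew calendar.

Av 12, 5214 AM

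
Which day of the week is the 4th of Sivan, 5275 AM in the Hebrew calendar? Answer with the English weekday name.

Friday

In the proleptic Gregorian calendar this is 28 May 1515 (JDN 2274549).
JDN 2274549 mod 7 = 4, and JDN 0 was a Monday, so this is a Friday.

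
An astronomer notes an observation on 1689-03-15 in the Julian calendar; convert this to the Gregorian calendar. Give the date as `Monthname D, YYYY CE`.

March 25, 1689 CE

The Julian–Gregorian offset here is 10 days (Julian trailing).
15 March 1689 Julian + 10 days → 25 March 1689 Gregorian.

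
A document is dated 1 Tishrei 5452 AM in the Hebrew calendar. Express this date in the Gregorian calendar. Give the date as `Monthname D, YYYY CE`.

Both dates share Julian Day Number 2338952; in the Gregorian calendar that is 24 September 1691 CE.

September 24, 1691 CE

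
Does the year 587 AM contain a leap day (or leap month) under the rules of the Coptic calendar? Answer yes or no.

yes

587 mod 4 = 3; in the Coptic calendar a year is leap when year mod 4 = 3, so it is a leap year.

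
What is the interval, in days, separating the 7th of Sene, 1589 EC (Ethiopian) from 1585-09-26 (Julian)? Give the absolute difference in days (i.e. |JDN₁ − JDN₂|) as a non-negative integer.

4266

First date → JDN 2304514; second date → JDN 2300248.
The interval is |2304514 − 2300248| = 4266 days.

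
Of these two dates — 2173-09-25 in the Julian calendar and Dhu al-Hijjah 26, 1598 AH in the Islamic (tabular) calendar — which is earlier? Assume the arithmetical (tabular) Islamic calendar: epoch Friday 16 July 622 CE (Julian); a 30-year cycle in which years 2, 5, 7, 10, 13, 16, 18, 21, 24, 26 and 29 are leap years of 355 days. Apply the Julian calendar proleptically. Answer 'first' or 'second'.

second

First date → JDN 2515014; second date → JDN 2514714.
JDN 2514714 < JDN 2515014, so the second date is earlier.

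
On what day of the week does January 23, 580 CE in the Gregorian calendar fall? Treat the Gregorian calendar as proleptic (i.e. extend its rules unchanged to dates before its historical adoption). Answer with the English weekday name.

JDN 1932923 mod 7 = 6, and JDN 0 was a Monday, so this is a Sunday.

Sunday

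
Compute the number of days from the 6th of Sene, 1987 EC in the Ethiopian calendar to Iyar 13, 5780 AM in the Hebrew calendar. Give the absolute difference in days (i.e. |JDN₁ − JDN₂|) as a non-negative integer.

9095

First date → JDN 2449882; second date → JDN 2458977.
The interval is |2449882 − 2458977| = 9095 days.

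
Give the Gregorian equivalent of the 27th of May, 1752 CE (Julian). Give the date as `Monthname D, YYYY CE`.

For dates in this range the Gregorian date is 11 days ahead of the Julian.
27 May 1752 Julian + 11 days → 7 June 1752 Gregorian.

June 7, 1752 CE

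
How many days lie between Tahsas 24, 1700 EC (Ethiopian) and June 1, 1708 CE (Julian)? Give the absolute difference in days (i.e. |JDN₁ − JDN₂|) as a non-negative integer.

JDN of the first date = 2344894.
JDN of the second date = 2345057.
|2345057 − 2344894| = 163.

163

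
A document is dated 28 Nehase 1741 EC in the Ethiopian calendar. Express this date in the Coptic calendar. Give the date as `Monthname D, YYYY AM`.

The source date corresponds to 1 September 1749 in the Gregorian calendar (JDN 2360113).
That day falls on 28 Mesori 1465 AM in the Coptic calendar.

Mesori 28, 1465 AM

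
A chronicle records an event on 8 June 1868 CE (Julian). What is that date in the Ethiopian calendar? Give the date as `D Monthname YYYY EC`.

The source date corresponds to 20 June 1868 in the Gregorian calendar (JDN 2403504).
That day falls on 14 Sene 1860 EC in the Ethiopian calendar.

14 Sene 1860 EC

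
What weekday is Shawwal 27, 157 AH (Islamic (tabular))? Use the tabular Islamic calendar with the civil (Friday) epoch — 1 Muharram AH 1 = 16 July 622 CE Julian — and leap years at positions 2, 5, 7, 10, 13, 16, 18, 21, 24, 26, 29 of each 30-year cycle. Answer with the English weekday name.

Friday

Equivalently 13 September 774 Gregorian, JDN 2004013.
JDN 2004013 mod 7 = 4, and JDN 0 was a Monday, so this is a Friday.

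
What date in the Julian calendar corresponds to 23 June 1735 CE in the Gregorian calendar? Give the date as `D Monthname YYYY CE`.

12 June 1735 CE

For dates in this range the Gregorian date is 11 days ahead of the Julian.
23 June 1735 Gregorian − 11 days → 12 June 1735 Julian.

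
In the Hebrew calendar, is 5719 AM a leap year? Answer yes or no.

yes

Hebrew year 5719 is year 19 of its 19-year Metonic cycle; leap years are at positions 3, 6, 8, 11, 14, 17, 19, so it is a leap year (13 months).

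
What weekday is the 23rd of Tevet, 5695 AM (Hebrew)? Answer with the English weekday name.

In the Gregorian calendar this is 29 December 1934 (JDN 2427801).
JDN 2427801 mod 7 = 5, and JDN 0 was a Monday, so this is a Saturday.

Saturday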